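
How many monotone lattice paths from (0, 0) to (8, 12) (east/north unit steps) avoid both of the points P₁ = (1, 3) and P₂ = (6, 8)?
Number of paths = 50285

Inclusion–exclusion. Total paths: C(20, 8) = 125970. Through P₁: C(4, 1)·C(16, 7) = 45760. Through P₂: C(14, 6)·C(6, 2) = 45045. Since P₁ is strictly southwest of P₂, a monotone path through both must visit P₁ then P₂; paths through both = C(4, 1)·C(10, 5)·C(6, 2) = 15120. Avoid both = 125970 − 45760 − 45045 + 15120 = 50285.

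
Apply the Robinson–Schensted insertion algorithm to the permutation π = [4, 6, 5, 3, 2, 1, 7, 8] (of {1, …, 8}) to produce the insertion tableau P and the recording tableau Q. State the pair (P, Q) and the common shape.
P = [1, 5, 7, 8] / [2] / [3] / [4] / [6];  Q = [1, 2, 7, 8] / [3] / [4] / [5] / [6];  common shape = (4, 1, 1, 1, 1)

Row-insert the values π_1, π_2, … into P one at a time, bumping the leftmost entry strictly greater than the inserted value down to the next row. The recording tableau Q records, in position (i, j), the step at which that cell was added to P.
  Insert 4 (step 1): P = [4];  Q = [1]
  Insert 6 (step 2): P = [4, 6];  Q = [1, 2]
  Insert 5 (step 3): P = [4, 5] / [6];  Q = [1, 2] / [3]
  Insert 3 (step 4): P = [3, 5] / [4] / [6];  Q = [1, 2] / [3] / [4]
  Insert 2 (step 5): P = [2, 5] / [3] / [4] / [6];  Q = [1, 2] / [3] / [4] / [5]
  Insert 1 (step 6): P = [1, 5] / [2] / [3] / [4] / [6];  Q = [1, 2] / [3] / [4] / [5] / [6]
  Insert 7 (step 7): P = [1, 5, 7] / [2] / [3] / [4] / [6];  Q = [1, 2, 7] / [3] / [4] / [5] / [6]
  Insert 8 (step 8): P = [1, 5, 7, 8] / [2] / [3] / [4] / [6];  Q = [1, 2, 7, 8] / [3] / [4] / [5] / [6]
Final shape: (4, 1, 1, 1, 1).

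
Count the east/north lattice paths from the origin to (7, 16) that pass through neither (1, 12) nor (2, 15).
Number of paths = 241923

Inclusion–exclusion. Total paths: C(23, 7) = 245157. Through P₁: C(13, 1)·C(10, 6) = 2730. Through P₂: C(17, 2)·C(6, 5) = 816. Since P₁ is strictly southwest of P₂, a monotone path through both must visit P₁ then P₂; paths through both = C(13, 1)·C(4, 1)·C(6, 5) = 312. Avoid both = 245157 − 2730 − 816 + 312 = 241923.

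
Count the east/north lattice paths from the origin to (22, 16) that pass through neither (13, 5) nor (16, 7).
Number of paths = 20002710765

Inclusion–exclusion. Total paths: C(38, 22) = 22239974430. Through P₁: C(18, 13)·C(20, 9) = 1439081280. Through P₂: C(23, 16)·C(15, 6) = 1227010785. Since P₁ is strictly southwest of P₂, a monotone path through both must visit P₁ then P₂; paths through both = C(18, 13)·C(5, 3)·C(15, 6) = 428828400. Avoid both = 22239974430 − 1439081280 − 1227010785 + 428828400 = 20002710765.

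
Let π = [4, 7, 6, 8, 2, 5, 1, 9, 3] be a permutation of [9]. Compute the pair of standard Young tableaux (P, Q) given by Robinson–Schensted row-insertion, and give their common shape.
P = [1, 3, 8, 9] / [2, 5] / [4, 6] / [7];  Q = [1, 2, 4, 8] / [3, 6] / [5, 9] / [7];  common shape = (4, 2, 2, 1)

Row-insert the values π_1, π_2, … into P one at a time, bumping the leftmost entry strictly greater than the inserted value down to the next row. The recording tableau Q records, in position (i, j), the step at which that cell was added to P.
  Insert 4 (step 1): P = [4];  Q = [1]
  Insert 7 (step 2): P = [4, 7];  Q = [1, 2]
  Insert 6 (step 3): P = [4, 6] / [7];  Q = [1, 2] / [3]
  Insert 8 (step 4): P = [4, 6, 8] / [7];  Q = [1, 2, 4] / [3]
  Insert 2 (step 5): P = [2, 6, 8] / [4] / [7];  Q = [1, 2, 4] / [3] / [5]
  Insert 5 (step 6): P = [2, 5, 8] / [4, 6] / [7];  Q = [1, 2, 4] / [3, 6] / [5]
  Insert 1 (step 7): P = [1, 5, 8] / [2, 6] / [4] / [7];  Q = [1, 2, 4] / [3, 6] / [5] / [7]
  Insert 9 (step 8): P = [1, 5, 8, 9] / [2, 6] / [4] / [7];  Q = [1, 2, 4, 8] / [3, 6] / [5] / [7]
  Insert 3 (step 9): P = [1, 3, 8, 9] / [2, 5] / [4, 6] / [7];  Q = [1, 2, 4, 8] / [3, 6] / [5, 9] / [7]
Final shape: (4, 2, 2, 1).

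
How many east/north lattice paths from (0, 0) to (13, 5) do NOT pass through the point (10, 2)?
Number of paths = 7248

Total paths from (0, 0) to (13, 5): C(18, 13) = 8568. Paths through (10, 2): (paths (0, 0) → (10, 2)) × (paths (10, 2) → (13, 5)) = C(12, 10) · C(6, 3) = 66 · 20 = 1320. Avoidance count = 8568 − 1320 = 7248.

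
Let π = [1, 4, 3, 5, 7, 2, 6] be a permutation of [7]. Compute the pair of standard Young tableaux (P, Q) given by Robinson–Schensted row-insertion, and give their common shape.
P = [1, 2, 5, 6] / [3, 7] / [4];  Q = [1, 2, 4, 5] / [3, 7] / [6];  common shape = (4, 2, 1)

Row-insert the values π_1, π_2, … into P one at a time, bumping the leftmost entry strictly greater than the inserted value down to the next row. The recording tableau Q records, in position (i, j), the step at which that cell was added to P.
  Insert 1 (step 1): P = [1];  Q = [1]
  Insert 4 (step 2): P = [1, 4];  Q = [1, 2]
  Insert 3 (step 3): P = [1, 3] / [4];  Q = [1, 2] / [3]
  Insert 5 (step 4): P = [1, 3, 5] / [4];  Q = [1, 2, 4] / [3]
  Insert 7 (step 5): P = [1, 3, 5, 7] / [4];  Q = [1, 2, 4, 5] / [3]
  Insert 2 (step 6): P = [1, 2, 5, 7] / [3] / [4];  Q = [1, 2, 4, 5] / [3] / [6]
  Insert 6 (step 7): P = [1, 2, 5, 6] / [3, 7] / [4];  Q = [1, 2, 4, 5] / [3, 7] / [6]
Final shape: (4, 2, 1).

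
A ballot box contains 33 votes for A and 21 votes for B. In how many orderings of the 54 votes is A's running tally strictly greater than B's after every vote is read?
Strict-lead orderings = 115631433392020

Total orderings of the 54 votes with 33 for A: C(54, 33) = 520341450264090. By the Bertrand ballot formula (Cycle Lemma / reflection principle), the number of orderings in which A is strictly ahead of B throughout is (p − q)/(p + q) · C(p + q, p) = (33 − 21)/(33 + 21) · 520341450264090 = 115631433392020.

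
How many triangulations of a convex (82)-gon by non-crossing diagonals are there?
C_80 = 1136359577947336271931632877004667456667613940

These polygon triangulations are counted by the Catalan number C_n = (1/(n + 1)) · C(2n, n). For n = 80: C_80 = (1/81) · C(160, 80) = 92045125813734238026462263037378063990076729140/81 = 1136359577947336271931632877004667456667613940.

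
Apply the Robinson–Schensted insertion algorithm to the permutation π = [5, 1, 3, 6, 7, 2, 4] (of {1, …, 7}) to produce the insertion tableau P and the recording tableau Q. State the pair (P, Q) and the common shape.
P = [1, 2, 4, 7] / [3, 6] / [5];  Q = [1, 3, 4, 5] / [2, 7] / [6];  common shape = (4, 2, 1)

Row-insert the values π_1, π_2, … into P one at a time, bumping the leftmost entry strictly greater than the inserted value down to the next row. The recording tableau Q records, in position (i, j), the step at which that cell was added to P.
  Insert 5 (step 1): P = [5];  Q = [1]
  Insert 1 (step 2): P = [1] / [5];  Q = [1] / [2]
  Insert 3 (step 3): P = [1, 3] / [5];  Q = [1, 3] / [2]
  Insert 6 (step 4): P = [1, 3, 6] / [5];  Q = [1, 3, 4] / [2]
  Insert 7 (step 5): P = [1, 3, 6, 7] / [5];  Q = [1, 3, 4, 5] / [2]
  Insert 2 (step 6): P = [1, 2, 6, 7] / [3] / [5];  Q = [1, 3, 4, 5] / [2] / [6]
  Insert 4 (step 7): P = [1, 2, 4, 7] / [3, 6] / [5];  Q = [1, 3, 4, 5] / [2, 7] / [6]
Final shape: (4, 2, 1).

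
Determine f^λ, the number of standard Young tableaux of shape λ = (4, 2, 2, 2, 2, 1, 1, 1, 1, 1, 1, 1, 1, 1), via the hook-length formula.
# SYT of shape (4, 2, 2, 2, 2, 1, 1, 1, 1, 1, 1, 1, 1, 1) = 1026000

Hook-length formula: f^λ = n! / Π hook(c), product over all cells c of the Young diagram. For λ = (4, 2, 2, 2, 2, 1, 1, 1, 1, 1, 1, 1, 1, 1), n = 21 boxes. Hook lengths by row (left-to-right, top-to-bottom): [17, 7, 2, 1]; [14, 4]; [13, 3]; [12, 2]; [11, 1]; [9]; [8]; [7]; [6]; [5]; [4]; [3]; [2]; [1]. Product of hooks = 49796239933440. So f^λ = 21! / 49796239933440 = 51090942171709440000 / 49796239933440 = 1026000.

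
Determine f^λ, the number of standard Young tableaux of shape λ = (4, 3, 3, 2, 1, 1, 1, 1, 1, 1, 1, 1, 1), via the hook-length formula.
# SYT of shape (4, 3, 3, 2, 1, 1, 1, 1, 1, 1, 1, 1, 1) = 7630875

Hook-length formula: f^λ = n! / Π hook(c), product over all cells c of the Young diagram. For λ = (4, 3, 3, 2, 1, 1, 1, 1, 1, 1, 1, 1, 1), n = 21 boxes. Hook lengths by row (left-to-right, top-to-bottom): [16, 6, 4, 1]; [14, 4, 2]; [13, 3, 1]; [11, 1]; [9]; [8]; [7]; [6]; [5]; [4]; [3]; [2]; [1]. Product of hooks = 6695292764160. So f^λ = 21! / 6695292764160 = 51090942171709440000 / 6695292764160 = 7630875.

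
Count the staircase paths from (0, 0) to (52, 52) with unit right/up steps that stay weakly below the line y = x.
C_52 = 29869166945772625950142417512

These NE paths below the diagonal are counted by the Catalan number C_n = (1/(n + 1)) · C(2n, n). For n = 52: C_52 = (1/53) · C(104, 52) = 1583065848125949175357548128136/53 = 29869166945772625950142417512.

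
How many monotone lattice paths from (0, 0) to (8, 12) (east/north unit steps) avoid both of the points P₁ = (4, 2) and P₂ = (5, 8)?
Number of paths = 69585

Inclusion–exclusion. Total paths: C(20, 8) = 125970. Through P₁: C(6, 4)·C(14, 4) = 15015. Through P₂: C(13, 5)·C(7, 3) = 45045. Since P₁ is strictly southwest of P₂, a monotone path through both must visit P₁ then P₂; paths through both = C(6, 4)·C(7, 1)·C(7, 3) = 3675. Avoid both = 125970 − 15015 − 45045 + 3675 = 69585.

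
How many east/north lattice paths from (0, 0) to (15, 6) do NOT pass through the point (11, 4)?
Number of paths = 33789

Total paths from (0, 0) to (15, 6): C(21, 15) = 54264. Paths through (11, 4): (paths (0, 0) → (11, 4)) × (paths (11, 4) → (15, 6)) = C(15, 11) · C(6, 4) = 1365 · 15 = 20475. Avoidance count = 54264 − 20475 = 33789.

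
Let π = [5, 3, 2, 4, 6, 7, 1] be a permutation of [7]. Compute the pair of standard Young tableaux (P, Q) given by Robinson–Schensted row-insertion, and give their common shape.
P = [1, 4, 6, 7] / [2] / [3] / [5];  Q = [1, 4, 5, 6] / [2] / [3] / [7];  common shape = (4, 1, 1, 1)

Row-insert the values π_1, π_2, … into P one at a time, bumping the leftmost entry strictly greater than the inserted value down to the next row. The recording tableau Q records, in position (i, j), the step at which that cell was added to P.
  Insert 5 (step 1): P = [5];  Q = [1]
  Insert 3 (step 2): P = [3] / [5];  Q = [1] / [2]
  Insert 2 (step 3): P = [2] / [3] / [5];  Q = [1] / [2] / [3]
  Insert 4 (step 4): P = [2, 4] / [3] / [5];  Q = [1, 4] / [2] / [3]
  Insert 6 (step 5): P = [2, 4, 6] / [3] / [5];  Q = [1, 4, 5] / [2] / [3]
  Insert 7 (step 6): P = [2, 4, 6, 7] / [3] / [5];  Q = [1, 4, 5, 6] / [2] / [3]
  Insert 1 (step 7): P = [1, 4, 6, 7] / [2] / [3] / [5];  Q = [1, 4, 5, 6] / [2] / [3] / [7]
Final shape: (4, 1, 1, 1).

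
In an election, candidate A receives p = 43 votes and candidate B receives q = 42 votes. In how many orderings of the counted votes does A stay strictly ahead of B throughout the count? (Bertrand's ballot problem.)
Strict-lead orderings = 39044429911904443959240

Total orderings of the 85 votes with 43 for A: C(85, 43) = 3318776542511877736535400. By the Bertrand ballot formula (Cycle Lemma / reflection principle), the number of orderings in which A is strictly ahead of B throughout is (p − q)/(p + q) · C(p + q, p) = (43 − 42)/(43 + 42) · 3318776542511877736535400 = 39044429911904443959240.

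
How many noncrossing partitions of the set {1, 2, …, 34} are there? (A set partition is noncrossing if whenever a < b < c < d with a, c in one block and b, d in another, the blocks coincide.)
C_34 = 812944042149730764

These noncrossing partitions are counted by the Catalan number C_n = (1/(n + 1)) · C(2n, n). For n = 34: C_34 = (1/35) · C(68, 34) = 28453041475240576740/35 = 812944042149730764.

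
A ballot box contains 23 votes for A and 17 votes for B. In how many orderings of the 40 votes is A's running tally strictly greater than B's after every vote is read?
Strict-lead orderings = 13309856820

Total orderings of the 40 votes with 23 for A: C(40, 23) = 88732378800. By the Bertrand ballot formula (Cycle Lemma / reflection principle), the number of orderings in which A is strictly ahead of B throughout is (p − q)/(p + q) · C(p + q, p) = (23 − 17)/(23 + 17) · 88732378800 = 13309856820.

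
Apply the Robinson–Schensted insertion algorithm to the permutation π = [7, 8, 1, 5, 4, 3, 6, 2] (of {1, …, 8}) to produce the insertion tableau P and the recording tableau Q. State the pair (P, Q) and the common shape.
P = [1, 2, 6] / [3, 8] / [4] / [5] / [7];  Q = [1, 2, 7] / [3, 4] / [5] / [6] / [8];  common shape = (3, 2, 1, 1, 1)

Row-insert the values π_1, π_2, … into P one at a time, bumping the leftmost entry strictly greater than the inserted value down to the next row. The recording tableau Q records, in position (i, j), the step at which that cell was added to P.
  Insert 7 (step 1): P = [7];  Q = [1]
  Insert 8 (step 2): P = [7, 8];  Q = [1, 2]
  Insert 1 (step 3): P = [1, 8] / [7];  Q = [1, 2] / [3]
  Insert 5 (step 4): P = [1, 5] / [7, 8];  Q = [1, 2] / [3, 4]
  Insert 4 (step 5): P = [1, 4] / [5, 8] / [7];  Q = [1, 2] / [3, 4] / [5]
  Insert 3 (step 6): P = [1, 3] / [4, 8] / [5] / [7];  Q = [1, 2] / [3, 4] / [5] / [6]
  Insert 6 (step 7): P = [1, 3, 6] / [4, 8] / [5] / [7];  Q = [1, 2, 7] / [3, 4] / [5] / [6]
  Insert 2 (step 8): P = [1, 2, 6] / [3, 8] / [4] / [5] / [7];  Q = [1, 2, 7] / [3, 4] / [5] / [6] / [8]
Final shape: (3, 2, 1, 1, 1).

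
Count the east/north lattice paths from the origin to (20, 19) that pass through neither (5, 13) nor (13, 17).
Number of paths = 64299657618

Inclusion–exclusion. Total paths: C(39, 20) = 68923264410. Through P₁: C(18, 5)·C(21, 15) = 464933952. Through P₂: C(30, 13)·C(9, 7) = 4311354600. Since P₁ is strictly southwest of P₂, a monotone path through both must visit P₁ then P₂; paths through both = C(18, 5)·C(12, 8)·C(9, 7) = 152681760. Avoid both = 68923264410 − 464933952 − 4311354600 + 152681760 = 64299657618.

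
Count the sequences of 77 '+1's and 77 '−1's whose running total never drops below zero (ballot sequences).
C_77 = 18793142726809884575211361279087545193250040

These ballot sequences are counted by the Catalan number C_n = (1/(n + 1)) · C(2n, n). For n = 77: C_77 = (1/78) · C(154, 77) = 1465865132691170996866486179768828525073503120/78 = 18793142726809884575211361279087545193250040.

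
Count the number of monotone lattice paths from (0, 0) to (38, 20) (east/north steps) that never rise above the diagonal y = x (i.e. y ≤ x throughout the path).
Number of paths = 899944018195530

By the reflection principle (André's argument), the number of monotone paths to (38, 20) with n ≤ m that never go above y = x is C(58, 38) − C(58, 39) = 1847253511032930 − 947309492837400 = 899944018195530.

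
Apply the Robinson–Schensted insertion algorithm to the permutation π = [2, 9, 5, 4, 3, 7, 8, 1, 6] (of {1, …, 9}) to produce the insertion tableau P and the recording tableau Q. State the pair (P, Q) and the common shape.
P = [1, 3, 6, 8] / [2, 7] / [4] / [5] / [9];  Q = [1, 2, 6, 7] / [3, 9] / [4] / [5] / [8];  common shape = (4, 2, 1, 1, 1)

Row-insert the values π_1, π_2, … into P one at a time, bumping the leftmost entry strictly greater than the inserted value down to the next row. The recording tableau Q records, in position (i, j), the step at which that cell was added to P.
  Insert 2 (step 1): P = [2];  Q = [1]
  Insert 9 (step 2): P = [2, 9];  Q = [1, 2]
  Insert 5 (step 3): P = [2, 5] / [9];  Q = [1, 2] / [3]
  Insert 4 (step 4): P = [2, 4] / [5] / [9];  Q = [1, 2] / [3] / [4]
  Insert 3 (step 5): P = [2, 3] / [4] / [5] / [9];  Q = [1, 2] / [3] / [4] / [5]
  Insert 7 (step 6): P = [2, 3, 7] / [4] / [5] / [9];  Q = [1, 2, 6] / [3] / [4] / [5]
  Insert 8 (step 7): P = [2, 3, 7, 8] / [4] / [5] / [9];  Q = [1, 2, 6, 7] / [3] / [4] / [5]
  Insert 1 (step 8): P = [1, 3, 7, 8] / [2] / [4] / [5] / [9];  Q = [1, 2, 6, 7] / [3] / [4] / [5] / [8]
  Insert 6 (step 9): P = [1, 3, 6, 8] / [2, 7] / [4] / [5] / [9];  Q = [1, 2, 6, 7] / [3, 9] / [4] / [5] / [8]
Final shape: (4, 2, 1, 1, 1).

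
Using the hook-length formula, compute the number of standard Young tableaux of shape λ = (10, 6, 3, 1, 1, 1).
# SYT of shape (10, 6, 3, 1, 1, 1) = 651819168

Hook-length formula: f^λ = n! / Π hook(c), product over all cells c of the Young diagram. For λ = (10, 6, 3, 1, 1, 1), n = 22 boxes. Hook lengths by row (left-to-right, top-to-bottom): [15, 11, 10, 8, 7, 6, 4, 3, 2, 1]; [10, 6, 5, 3, 2, 1]; [6, 2, 1]; [3]; [2]; [1]. Product of hooks = 1724405760000. So f^λ = 22! / 1724405760000 = 1124000727777607680000 / 1724405760000 = 651819168.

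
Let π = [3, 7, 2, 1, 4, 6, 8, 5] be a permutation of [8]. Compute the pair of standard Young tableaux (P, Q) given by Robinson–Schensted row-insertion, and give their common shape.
P = [1, 4, 5, 8] / [2, 6] / [3, 7];  Q = [1, 2, 6, 7] / [3, 5] / [4, 8];  common shape = (4, 2, 2)

Row-insert the values π_1, π_2, … into P one at a time, bumping the leftmost entry strictly greater than the inserted value down to the next row. The recording tableau Q records, in position (i, j), the step at which that cell was added to P.
  Insert 3 (step 1): P = [3];  Q = [1]
  Insert 7 (step 2): P = [3, 7];  Q = [1, 2]
  Insert 2 (step 3): P = [2, 7] / [3];  Q = [1, 2] / [3]
  Insert 1 (step 4): P = [1, 7] / [2] / [3];  Q = [1, 2] / [3] / [4]
  Insert 4 (step 5): P = [1, 4] / [2, 7] / [3];  Q = [1, 2] / [3, 5] / [4]
  Insert 6 (step 6): P = [1, 4, 6] / [2, 7] / [3];  Q = [1, 2, 6] / [3, 5] / [4]
  Insert 8 (step 7): P = [1, 4, 6, 8] / [2, 7] / [3];  Q = [1, 2, 6, 7] / [3, 5] / [4]
  Insert 5 (step 8): P = [1, 4, 5, 8] / [2, 6] / [3, 7];  Q = [1, 2, 6, 7] / [3, 5] / [4, 8]
Final shape: (4, 2, 2).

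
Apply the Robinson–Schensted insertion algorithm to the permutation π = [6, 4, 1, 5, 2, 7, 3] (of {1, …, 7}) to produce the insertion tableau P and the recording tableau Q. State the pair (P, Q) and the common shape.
P = [1, 2, 3] / [4, 5, 7] / [6];  Q = [1, 4, 6] / [2, 5, 7] / [3];  common shape = (3, 3, 1)

Row-insert the values π_1, π_2, … into P one at a time, bumping the leftmost entry strictly greater than the inserted value down to the next row. The recording tableau Q records, in position (i, j), the step at which that cell was added to P.
  Insert 6 (step 1): P = [6];  Q = [1]
  Insert 4 (step 2): P = [4] / [6];  Q = [1] / [2]
  Insert 1 (step 3): P = [1] / [4] / [6];  Q = [1] / [2] / [3]
  Insert 5 (step 4): P = [1, 5] / [4] / [6];  Q = [1, 4] / [2] / [3]
  Insert 2 (step 5): P = [1, 2] / [4, 5] / [6];  Q = [1, 4] / [2, 5] / [3]
  Insert 7 (step 6): P = [1, 2, 7] / [4, 5] / [6];  Q = [1, 4, 6] / [2, 5] / [3]
  Insert 3 (step 7): P = [1, 2, 3] / [4, 5, 7] / [6];  Q = [1, 4, 6] / [2, 5, 7] / [3]
Final shape: (3, 3, 1).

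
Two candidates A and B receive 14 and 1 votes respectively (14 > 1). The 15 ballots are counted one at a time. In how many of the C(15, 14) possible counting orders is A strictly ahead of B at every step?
Strict-lead orderings = 13

Total orderings of the 15 votes with 14 for A: C(15, 14) = 15. By the Bertrand ballot formula (Cycle Lemma / reflection principle), the number of orderings in which A is strictly ahead of B throughout is (p − q)/(p + q) · C(p + q, p) = (14 − 1)/(14 + 1) · 15 = 13.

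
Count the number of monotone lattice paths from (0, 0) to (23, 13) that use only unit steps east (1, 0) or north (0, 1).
Number of paths = 2310789600

A monotone lattice path from (0, 0) to (23, 13) consists of 23 east steps and 13 north steps in some order, so it is determined by which 23 of the 36 steps are east. The count is C(36, 23) = 2310789600.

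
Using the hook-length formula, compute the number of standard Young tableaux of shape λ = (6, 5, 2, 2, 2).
# SYT of shape (6, 5, 2, 2, 2) = 1361360

Hook-length formula: f^λ = n! / Π hook(c), product over all cells c of the Young diagram. For λ = (6, 5, 2, 2, 2), n = 17 boxes. Hook lengths by row (left-to-right, top-to-bottom): [10, 9, 5, 4, 3, 1]; [8, 7, 3, 2, 1]; [4, 3]; [3, 2]; [2, 1]. Product of hooks = 261273600. So f^λ = 17! / 261273600 = 355687428096000 / 261273600 = 1361360.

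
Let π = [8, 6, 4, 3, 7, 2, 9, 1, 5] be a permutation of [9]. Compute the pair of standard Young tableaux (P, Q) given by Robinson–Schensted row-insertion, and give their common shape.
P = [1, 5, 9] / [2, 7] / [3] / [4] / [6] / [8];  Q = [1, 5, 7] / [2, 9] / [3] / [4] / [6] / [8];  common shape = (3, 2, 1, 1, 1, 1)

Row-insert the values π_1, π_2, … into P one at a time, bumping the leftmost entry strictly greater than the inserted value down to the next row. The recording tableau Q records, in position (i, j), the step at which that cell was added to P.
  Insert 8 (step 1): P = [8];  Q = [1]
  Insert 6 (step 2): P = [6] / [8];  Q = [1] / [2]
  Insert 4 (step 3): P = [4] / [6] / [8];  Q = [1] / [2] / [3]
  Insert 3 (step 4): P = [3] / [4] / [6] / [8];  Q = [1] / [2] / [3] / [4]
  Insert 7 (step 5): P = [3, 7] / [4] / [6] / [8];  Q = [1, 5] / [2] / [3] / [4]
  Insert 2 (step 6): P = [2, 7] / [3] / [4] / [6] / [8];  Q = [1, 5] / [2] / [3] / [4] / [6]
  Insert 9 (step 7): P = [2, 7, 9] / [3] / [4] / [6] / [8];  Q = [1, 5, 7] / [2] / [3] / [4] / [6]
  Insert 1 (step 8): P = [1, 7, 9] / [2] / [3] / [4] / [6] / [8];  Q = [1, 5, 7] / [2] / [3] / [4] / [6] / [8]
  Insert 5 (step 9): P = [1, 5, 9] / [2, 7] / [3] / [4] / [6] / [8];  Q = [1, 5, 7] / [2, 9] / [3] / [4] / [6] / [8]
Final shape: (3, 2, 1, 1, 1, 1).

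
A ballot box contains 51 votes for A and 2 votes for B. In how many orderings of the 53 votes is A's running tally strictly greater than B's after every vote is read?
Strict-lead orderings = 1274

Total orderings of the 53 votes with 51 for A: C(53, 51) = 1378. By the Bertrand ballot formula (Cycle Lemma / reflection principle), the number of orderings in which A is strictly ahead of B throughout is (p − q)/(p + q) · C(p + q, p) = (51 − 2)/(51 + 2) · 1378 = 1274.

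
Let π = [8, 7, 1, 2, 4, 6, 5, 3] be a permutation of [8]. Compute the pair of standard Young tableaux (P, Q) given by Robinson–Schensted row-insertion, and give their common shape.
P = [1, 2, 3, 5] / [4] / [6] / [7] / [8];  Q = [1, 4, 5, 6] / [2] / [3] / [7] / [8];  common shape = (4, 1, 1, 1, 1)

Row-insert the values π_1, π_2, … into P one at a time, bumping the leftmost entry strictly greater than the inserted value down to the next row. The recording tableau Q records, in position (i, j), the step at which that cell was added to P.
  Insert 8 (step 1): P = [8];  Q = [1]
  Insert 7 (step 2): P = [7] / [8];  Q = [1] / [2]
  Insert 1 (step 3): P = [1] / [7] / [8];  Q = [1] / [2] / [3]
  Insert 2 (step 4): P = [1, 2] / [7] / [8];  Q = [1, 4] / [2] / [3]
  Insert 4 (step 5): P = [1, 2, 4] / [7] / [8];  Q = [1, 4, 5] / [2] / [3]
  Insert 6 (step 6): P = [1, 2, 4, 6] / [7] / [8];  Q = [1, 4, 5, 6] / [2] / [3]
  Insert 5 (step 7): P = [1, 2, 4, 5] / [6] / [7] / [8];  Q = [1, 4, 5, 6] / [2] / [3] / [7]
  Insert 3 (step 8): P = [1, 2, 3, 5] / [4] / [6] / [7] / [8];  Q = [1, 4, 5, 6] / [2] / [3] / [7] / [8]
Final shape: (4, 1, 1, 1, 1).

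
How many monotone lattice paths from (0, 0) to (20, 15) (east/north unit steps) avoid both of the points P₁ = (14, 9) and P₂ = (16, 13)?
Number of paths = 1658768625

Inclusion–exclusion. Total paths: C(35, 20) = 3247943160. Through P₁: C(23, 14)·C(12, 6) = 755083560. Through P₂: C(29, 16)·C(6, 4) = 1017958725. Since P₁ is strictly southwest of P₂, a monotone path through both must visit P₁ then P₂; paths through both = C(23, 14)·C(6, 2)·C(6, 4) = 183867750. Avoid both = 3247943160 − 755083560 − 1017958725 + 183867750 = 1658768625.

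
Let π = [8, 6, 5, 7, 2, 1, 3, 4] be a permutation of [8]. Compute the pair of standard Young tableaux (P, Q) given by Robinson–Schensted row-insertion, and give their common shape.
P = [1, 3, 4] / [2, 7] / [5] / [6] / [8];  Q = [1, 4, 8] / [2, 7] / [3] / [5] / [6];  common shape = (3, 2, 1, 1, 1)

Row-insert the values π_1, π_2, … into P one at a time, bumping the leftmost entry strictly greater than the inserted value down to the next row. The recording tableau Q records, in position (i, j), the step at which that cell was added to P.
  Insert 8 (step 1): P = [8];  Q = [1]
  Insert 6 (step 2): P = [6] / [8];  Q = [1] / [2]
  Insert 5 (step 3): P = [5] / [6] / [8];  Q = [1] / [2] / [3]
  Insert 7 (step 4): P = [5, 7] / [6] / [8];  Q = [1, 4] / [2] / [3]
  Insert 2 (step 5): P = [2, 7] / [5] / [6] / [8];  Q = [1, 4] / [2] / [3] / [5]
  Insert 1 (step 6): P = [1, 7] / [2] / [5] / [6] / [8];  Q = [1, 4] / [2] / [3] / [5] / [6]
  Insert 3 (step 7): P = [1, 3] / [2, 7] / [5] / [6] / [8];  Q = [1, 4] / [2, 7] / [3] / [5] / [6]
  Insert 4 (step 8): P = [1, 3, 4] / [2, 7] / [5] / [6] / [8];  Q = [1, 4, 8] / [2, 7] / [3] / [5] / [6]
Final shape: (3, 2, 1, 1, 1).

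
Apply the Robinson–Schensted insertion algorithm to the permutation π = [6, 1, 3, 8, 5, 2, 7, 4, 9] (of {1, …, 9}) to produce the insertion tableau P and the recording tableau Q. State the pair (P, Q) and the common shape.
P = [1, 2, 4, 7, 9] / [3, 5] / [6, 8];  Q = [1, 3, 4, 7, 9] / [2, 5] / [6, 8];  common shape = (5, 2, 2)

Row-insert the values π_1, π_2, … into P one at a time, bumping the leftmost entry strictly greater than the inserted value down to the next row. The recording tableau Q records, in position (i, j), the step at which that cell was added to P.
  Insert 6 (step 1): P = [6];  Q = [1]
  Insert 1 (step 2): P = [1] / [6];  Q = [1] / [2]
  Insert 3 (step 3): P = [1, 3] / [6];  Q = [1, 3] / [2]
  Insert 8 (step 4): P = [1, 3, 8] / [6];  Q = [1, 3, 4] / [2]
  Insert 5 (step 5): P = [1, 3, 5] / [6, 8];  Q = [1, 3, 4] / [2, 5]
  Insert 2 (step 6): P = [1, 2, 5] / [3, 8] / [6];  Q = [1, 3, 4] / [2, 5] / [6]
  Insert 7 (step 7): P = [1, 2, 5, 7] / [3, 8] / [6];  Q = [1, 3, 4, 7] / [2, 5] / [6]
  Insert 4 (step 8): P = [1, 2, 4, 7] / [3, 5] / [6, 8];  Q = [1, 3, 4, 7] / [2, 5] / [6, 8]
  Insert 9 (step 9): P = [1, 2, 4, 7, 9] / [3, 5] / [6, 8];  Q = [1, 3, 4, 7, 9] / [2, 5] / [6, 8]
Final shape: (5, 2, 2).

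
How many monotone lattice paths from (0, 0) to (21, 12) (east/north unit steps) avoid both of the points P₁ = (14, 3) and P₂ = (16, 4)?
Number of paths = 343428085

Inclusion–exclusion. Total paths: C(33, 21) = 354817320. Through P₁: C(17, 14)·C(16, 7) = 7779200. Through P₂: C(20, 16)·C(13, 5) = 6235515. Since P₁ is strictly southwest of P₂, a monotone path through both must visit P₁ then P₂; paths through both = C(17, 14)·C(3, 2)·C(13, 5) = 2625480. Avoid both = 354817320 − 7779200 − 6235515 + 2625480 = 343428085.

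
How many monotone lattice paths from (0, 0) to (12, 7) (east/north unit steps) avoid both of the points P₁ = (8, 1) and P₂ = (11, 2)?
Number of paths = 48246

Inclusion–exclusion. Total paths: C(19, 12) = 50388. Through P₁: C(9, 8)·C(10, 4) = 1890. Through P₂: C(13, 11)·C(6, 1) = 468. Since P₁ is strictly southwest of P₂, a monotone path through both must visit P₁ then P₂; paths through both = C(9, 8)·C(4, 3)·C(6, 1) = 216. Avoid both = 50388 − 1890 − 468 + 216 = 48246.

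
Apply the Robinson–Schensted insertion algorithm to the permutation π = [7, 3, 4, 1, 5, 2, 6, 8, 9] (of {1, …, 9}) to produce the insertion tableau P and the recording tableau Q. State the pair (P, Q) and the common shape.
P = [1, 2, 5, 6, 8, 9] / [3, 4] / [7];  Q = [1, 3, 5, 7, 8, 9] / [2, 6] / [4];  common shape = (6, 2, 1)

Row-insert the values π_1, π_2, … into P one at a time, bumping the leftmost entry strictly greater than the inserted value down to the next row. The recording tableau Q records, in position (i, j), the step at which that cell was added to P.
  Insert 7 (step 1): P = [7];  Q = [1]
  Insert 3 (step 2): P = [3] / [7];  Q = [1] / [2]
  Insert 4 (step 3): P = [3, 4] / [7];  Q = [1, 3] / [2]
  Insert 1 (step 4): P = [1, 4] / [3] / [7];  Q = [1, 3] / [2] / [4]
  Insert 5 (step 5): P = [1, 4, 5] / [3] / [7];  Q = [1, 3, 5] / [2] / [4]
  Insert 2 (step 6): P = [1, 2, 5] / [3, 4] / [7];  Q = [1, 3, 5] / [2, 6] / [4]
  Insert 6 (step 7): P = [1, 2, 5, 6] / [3, 4] / [7];  Q = [1, 3, 5, 7] / [2, 6] / [4]
  Insert 8 (step 8): P = [1, 2, 5, 6, 8] / [3, 4] / [7];  Q = [1, 3, 5, 7, 8] / [2, 6] / [4]
  Insert 9 (step 9): P = [1, 2, 5, 6, 8, 9] / [3, 4] / [7];  Q = [1, 3, 5, 7, 8, 9] / [2, 6] / [4]
Final shape: (6, 2, 1).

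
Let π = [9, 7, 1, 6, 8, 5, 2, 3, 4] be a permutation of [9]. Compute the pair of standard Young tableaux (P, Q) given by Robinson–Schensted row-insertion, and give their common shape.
P = [1, 2, 3, 4] / [5, 8] / [6] / [7] / [9];  Q = [1, 4, 5, 9] / [2, 8] / [3] / [6] / [7];  common shape = (4, 2, 1, 1, 1)

Row-insert the values π_1, π_2, … into P one at a time, bumping the leftmost entry strictly greater than the inserted value down to the next row. The recording tableau Q records, in position (i, j), the step at which that cell was added to P.
  Insert 9 (step 1): P = [9];  Q = [1]
  Insert 7 (step 2): P = [7] / [9];  Q = [1] / [2]
  Insert 1 (step 3): P = [1] / [7] / [9];  Q = [1] / [2] / [3]
  Insert 6 (step 4): P = [1, 6] / [7] / [9];  Q = [1, 4] / [2] / [3]
  Insert 8 (step 5): P = [1, 6, 8] / [7] / [9];  Q = [1, 4, 5] / [2] / [3]
  Insert 5 (step 6): P = [1, 5, 8] / [6] / [7] / [9];  Q = [1, 4, 5] / [2] / [3] / [6]
  Insert 2 (step 7): P = [1, 2, 8] / [5] / [6] / [7] / [9];  Q = [1, 4, 5] / [2] / [3] / [6] / [7]
  Insert 3 (step 8): P = [1, 2, 3] / [5, 8] / [6] / [7] / [9];  Q = [1, 4, 5] / [2, 8] / [3] / [6] / [7]
  Insert 4 (step 9): P = [1, 2, 3, 4] / [5, 8] / [6] / [7] / [9];  Q = [1, 4, 5, 9] / [2, 8] / [3] / [6] / [7]
Final shape: (4, 2, 1, 1, 1).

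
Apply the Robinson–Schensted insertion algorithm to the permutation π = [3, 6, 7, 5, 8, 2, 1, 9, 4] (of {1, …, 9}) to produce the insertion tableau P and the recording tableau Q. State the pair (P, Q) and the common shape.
P = [1, 4, 7, 8, 9] / [2, 5] / [3] / [6];  Q = [1, 2, 3, 5, 8] / [4, 9] / [6] / [7];  common shape = (5, 2, 1, 1)

Row-insert the values π_1, π_2, … into P one at a time, bumping the leftmost entry strictly greater than the inserted value down to the next row. The recording tableau Q records, in position (i, j), the step at which that cell was added to P.
  Insert 3 (step 1): P = [3];  Q = [1]
  Insert 6 (step 2): P = [3, 6];  Q = [1, 2]
  Insert 7 (step 3): P = [3, 6, 7];  Q = [1, 2, 3]
  Insert 5 (step 4): P = [3, 5, 7] / [6];  Q = [1, 2, 3] / [4]
  Insert 8 (step 5): P = [3, 5, 7, 8] / [6];  Q = [1, 2, 3, 5] / [4]
  Insert 2 (step 6): P = [2, 5, 7, 8] / [3] / [6];  Q = [1, 2, 3, 5] / [4] / [6]
  Insert 1 (step 7): P = [1, 5, 7, 8] / [2] / [3] / [6];  Q = [1, 2, 3, 5] / [4] / [6] / [7]
  Insert 9 (step 8): P = [1, 5, 7, 8, 9] / [2] / [3] / [6];  Q = [1, 2, 3, 5, 8] / [4] / [6] / [7]
  Insert 4 (step 9): P = [1, 4, 7, 8, 9] / [2, 5] / [3] / [6];  Q = [1, 2, 3, 5, 8] / [4, 9] / [6] / [7]
Final shape: (5, 2, 1, 1).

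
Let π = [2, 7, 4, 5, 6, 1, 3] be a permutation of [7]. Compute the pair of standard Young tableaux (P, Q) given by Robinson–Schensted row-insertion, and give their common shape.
P = [1, 3, 5, 6] / [2, 4] / [7];  Q = [1, 2, 4, 5] / [3, 7] / [6];  common shape = (4, 2, 1)

Row-insert the values π_1, π_2, … into P one at a time, bumping the leftmost entry strictly greater than the inserted value down to the next row. The recording tableau Q records, in position (i, j), the step at which that cell was added to P.
  Insert 2 (step 1): P = [2];  Q = [1]
  Insert 7 (step 2): P = [2, 7];  Q = [1, 2]
  Insert 4 (step 3): P = [2, 4] / [7];  Q = [1, 2] / [3]
  Insert 5 (step 4): P = [2, 4, 5] / [7];  Q = [1, 2, 4] / [3]
  Insert 6 (step 5): P = [2, 4, 5, 6] / [7];  Q = [1, 2, 4, 5] / [3]
  Insert 1 (step 6): P = [1, 4, 5, 6] / [2] / [7];  Q = [1, 2, 4, 5] / [3] / [6]
  Insert 3 (step 7): P = [1, 3, 5, 6] / [2, 4] / [7];  Q = [1, 2, 4, 5] / [3, 7] / [6]
Final shape: (4, 2, 1).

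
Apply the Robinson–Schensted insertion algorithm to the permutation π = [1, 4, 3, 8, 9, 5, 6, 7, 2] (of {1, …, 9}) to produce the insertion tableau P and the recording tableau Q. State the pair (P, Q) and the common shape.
P = [1, 2, 5, 6, 7] / [3, 8, 9] / [4];  Q = [1, 2, 4, 5, 8] / [3, 6, 7] / [9];  common shape = (5, 3, 1)

Row-insert the values π_1, π_2, … into P one at a time, bumping the leftmost entry strictly greater than the inserted value down to the next row. The recording tableau Q records, in position (i, j), the step at which that cell was added to P.
  Insert 1 (step 1): P = [1];  Q = [1]
  Insert 4 (step 2): P = [1, 4];  Q = [1, 2]
  Insert 3 (step 3): P = [1, 3] / [4];  Q = [1, 2] / [3]
  Insert 8 (step 4): P = [1, 3, 8] / [4];  Q = [1, 2, 4] / [3]
  Insert 9 (step 5): P = [1, 3, 8, 9] / [4];  Q = [1, 2, 4, 5] / [3]
  Insert 5 (step 6): P = [1, 3, 5, 9] / [4, 8];  Q = [1, 2, 4, 5] / [3, 6]
  Insert 6 (step 7): P = [1, 3, 5, 6] / [4, 8, 9];  Q = [1, 2, 4, 5] / [3, 6, 7]
  Insert 7 (step 8): P = [1, 3, 5, 6, 7] / [4, 8, 9];  Q = [1, 2, 4, 5, 8] / [3, 6, 7]
  Insert 2 (step 9): P = [1, 2, 5, 6, 7] / [3, 8, 9] / [4];  Q = [1, 2, 4, 5, 8] / [3, 6, 7] / [9]
Final shape: (5, 3, 1).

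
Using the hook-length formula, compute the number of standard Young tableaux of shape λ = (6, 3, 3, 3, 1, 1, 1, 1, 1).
# SYT of shape (6, 3, 3, 3, 1, 1, 1, 1, 1) = 41570100

Hook-length formula: f^λ = n! / Π hook(c), product over all cells c of the Young diagram. For λ = (6, 3, 3, 3, 1, 1, 1, 1, 1), n = 20 boxes. Hook lengths by row (left-to-right, top-to-bottom): [14, 8, 7, 3, 2, 1]; [10, 4, 3]; [9, 3, 2]; [8, 2, 1]; [5]; [4]; [3]; [2]; [1]. Product of hooks = 58525286400. So f^λ = 20! / 58525286400 = 2432902008176640000 / 58525286400 = 41570100.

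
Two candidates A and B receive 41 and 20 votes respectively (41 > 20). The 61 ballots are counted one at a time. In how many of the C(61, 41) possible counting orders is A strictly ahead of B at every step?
Strict-lead orderings = 2147042307851595

Total orderings of the 61 votes with 41 for A: C(61, 41) = 6236646703759395. By the Bertrand ballot formula (Cycle Lemma / reflection principle), the number of orderings in which A is strictly ahead of B throughout is (p − q)/(p + q) · C(p + q, p) = (41 − 20)/(41 + 20) · 6236646703759395 = 2147042307851595.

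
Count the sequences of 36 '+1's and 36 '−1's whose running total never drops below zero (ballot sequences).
C_36 = 11959798385860453492

These ballot sequences are counted by the Catalan number C_n = (1/(n + 1)) · C(2n, n). For n = 36: C_36 = (1/37) · C(72, 36) = 442512540276836779204/37 = 11959798385860453492.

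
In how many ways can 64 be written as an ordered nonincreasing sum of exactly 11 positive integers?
p(64, 11 parts) = 116792

Partitions of n into exactly k parts are in bijection with partitions of n − k into at most k parts (subtract 1 from each part). So p(64, exactly 11) = p(53, parts ≤ 11). Computing via the recurrence p(m, j) = p(m, j−1) + p(m−j, j) gives 116792.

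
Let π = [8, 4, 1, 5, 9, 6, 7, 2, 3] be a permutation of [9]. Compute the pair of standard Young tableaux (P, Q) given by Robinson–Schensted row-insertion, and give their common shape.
P = [1, 2, 3, 7] / [4, 5, 6] / [8, 9];  Q = [1, 4, 5, 7] / [2, 6, 9] / [3, 8];  common shape = (4, 3, 2)

Row-insert the values π_1, π_2, … into P one at a time, bumping the leftmost entry strictly greater than the inserted value down to the next row. The recording tableau Q records, in position (i, j), the step at which that cell was added to P.
  Insert 8 (step 1): P = [8];  Q = [1]
  Insert 4 (step 2): P = [4] / [8];  Q = [1] / [2]
  Insert 1 (step 3): P = [1] / [4] / [8];  Q = [1] / [2] / [3]
  Insert 5 (step 4): P = [1, 5] / [4] / [8];  Q = [1, 4] / [2] / [3]
  Insert 9 (step 5): P = [1, 5, 9] / [4] / [8];  Q = [1, 4, 5] / [2] / [3]
  Insert 6 (step 6): P = [1, 5, 6] / [4, 9] / [8];  Q = [1, 4, 5] / [2, 6] / [3]
  Insert 7 (step 7): P = [1, 5, 6, 7] / [4, 9] / [8];  Q = [1, 4, 5, 7] / [2, 6] / [3]
  Insert 2 (step 8): P = [1, 2, 6, 7] / [4, 5] / [8, 9];  Q = [1, 4, 5, 7] / [2, 6] / [3, 8]
  Insert 3 (step 9): P = [1, 2, 3, 7] / [4, 5, 6] / [8, 9];  Q = [1, 4, 5, 7] / [2, 6, 9] / [3, 8]
Final shape: (4, 3, 2).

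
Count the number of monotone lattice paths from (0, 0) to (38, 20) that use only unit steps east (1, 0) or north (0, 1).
Number of paths = 1847253511032930

A monotone lattice path from (0, 0) to (38, 20) consists of 38 east steps and 20 north steps in some order, so it is determined by which 38 of the 58 steps are east. The count is C(58, 38) = 1847253511032930.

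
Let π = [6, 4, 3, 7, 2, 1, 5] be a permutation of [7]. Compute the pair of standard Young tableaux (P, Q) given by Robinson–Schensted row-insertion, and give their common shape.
P = [1, 5] / [2, 7] / [3] / [4] / [6];  Q = [1, 4] / [2, 7] / [3] / [5] / [6];  common shape = (2, 2, 1, 1, 1)

Row-insert the values π_1, π_2, … into P one at a time, bumping the leftmost entry strictly greater than the inserted value down to the next row. The recording tableau Q records, in position (i, j), the step at which that cell was added to P.
  Insert 6 (step 1): P = [6];  Q = [1]
  Insert 4 (step 2): P = [4] / [6];  Q = [1] / [2]
  Insert 3 (step 3): P = [3] / [4] / [6];  Q = [1] / [2] / [3]
  Insert 7 (step 4): P = [3, 7] / [4] / [6];  Q = [1, 4] / [2] / [3]
  Insert 2 (step 5): P = [2, 7] / [3] / [4] / [6];  Q = [1, 4] / [2] / [3] / [5]
  Insert 1 (step 6): P = [1, 7] / [2] / [3] / [4] / [6];  Q = [1, 4] / [2] / [3] / [5] / [6]
  Insert 5 (step 7): P = [1, 5] / [2, 7] / [3] / [4] / [6];  Q = [1, 4] / [2, 7] / [3] / [5] / [6]
Final shape: (2, 2, 1, 1, 1).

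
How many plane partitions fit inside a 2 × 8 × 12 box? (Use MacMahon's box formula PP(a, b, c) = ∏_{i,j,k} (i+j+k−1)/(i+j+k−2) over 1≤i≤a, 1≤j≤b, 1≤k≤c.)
PP(2, 8, 12) = 2848181700

Evaluate the triple product over i = 1..2, j = 1..8, k = 1..12. The factors are (2/1) · (3/2) · (4/3) · (5/4) · (6/5) · (7/6) · (8/7) · (9/8) · … (192 factors total). The numerators and denominators telescope so the product is an integer; carrying out the multiplication exactly gives PP(2, 8, 12) = 2848181700.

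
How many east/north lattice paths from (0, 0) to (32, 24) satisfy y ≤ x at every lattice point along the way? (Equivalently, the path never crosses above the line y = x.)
Number of paths = 1187735919081075

By the reflection principle (André's argument), the number of monotone paths to (32, 24) with n ≤ m that never go above y = x is C(56, 32) − C(56, 33) = 4355031703297275 − 3167295784216200 = 1187735919081075.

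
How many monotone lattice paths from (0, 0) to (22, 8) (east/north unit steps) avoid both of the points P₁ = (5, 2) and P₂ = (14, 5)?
Number of paths = 2576718

Inclusion–exclusion. Total paths: C(30, 22) = 5852925. Through P₁: C(7, 5)·C(23, 17) = 2119887. Through P₂: C(19, 14)·C(11, 8) = 1918620. Since P₁ is strictly southwest of P₂, a monotone path through both must visit P₁ then P₂; paths through both = C(7, 5)·C(12, 9)·C(11, 8) = 762300. Avoid both = 5852925 − 2119887 − 1918620 + 762300 = 2576718.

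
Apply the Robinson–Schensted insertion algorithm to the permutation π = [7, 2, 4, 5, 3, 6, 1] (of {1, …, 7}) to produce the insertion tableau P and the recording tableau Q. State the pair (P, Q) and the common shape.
P = [1, 3, 5, 6] / [2] / [4] / [7];  Q = [1, 3, 4, 6] / [2] / [5] / [7];  common shape = (4, 1, 1, 1)

Row-insert the values π_1, π_2, … into P one at a time, bumping the leftmost entry strictly greater than the inserted value down to the next row. The recording tableau Q records, in position (i, j), the step at which that cell was added to P.
  Insert 7 (step 1): P = [7];  Q = [1]
  Insert 2 (step 2): P = [2] / [7];  Q = [1] / [2]
  Insert 4 (step 3): P = [2, 4] / [7];  Q = [1, 3] / [2]
  Insert 5 (step 4): P = [2, 4, 5] / [7];  Q = [1, 3, 4] / [2]
  Insert 3 (step 5): P = [2, 3, 5] / [4] / [7];  Q = [1, 3, 4] / [2] / [5]
  Insert 6 (step 6): P = [2, 3, 5, 6] / [4] / [7];  Q = [1, 3, 4, 6] / [2] / [5]
  Insert 1 (step 7): P = [1, 3, 5, 6] / [2] / [4] / [7];  Q = [1, 3, 4, 6] / [2] / [5] / [7]
Final shape: (4, 1, 1, 1).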